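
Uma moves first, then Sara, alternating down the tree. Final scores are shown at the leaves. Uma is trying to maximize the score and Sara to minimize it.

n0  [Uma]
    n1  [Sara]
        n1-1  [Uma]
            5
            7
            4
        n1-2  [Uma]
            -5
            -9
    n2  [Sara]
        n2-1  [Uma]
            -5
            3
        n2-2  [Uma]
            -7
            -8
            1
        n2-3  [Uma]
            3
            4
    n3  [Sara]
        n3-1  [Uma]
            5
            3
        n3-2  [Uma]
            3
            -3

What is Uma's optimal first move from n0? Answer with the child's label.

n3

n1-1 (Uma): max(5, 7, 4) = 7
n1-2 (Uma): max(-5, -9) = -5
n1 (Sara): min(7, -5) = -5
n2-1 (Uma): max(-5, 3) = 3
n2-2 (Uma): max(-7, -8, 1) = 1
n2-3 (Uma): max(3, 4) = 4
n2 (Sara): min(3, 1, 4) = 1
n3-1 (Uma): max(5, 3) = 5
n3-2 (Uma): max(3, -3) = 3
n3 (Sara): min(5, 3) = 3
n0 (Uma): max(-5, 1, 3) = 3
Uma at n0 wants the highest of {n1=-5, n2=1, n3=3}, so chooses n3.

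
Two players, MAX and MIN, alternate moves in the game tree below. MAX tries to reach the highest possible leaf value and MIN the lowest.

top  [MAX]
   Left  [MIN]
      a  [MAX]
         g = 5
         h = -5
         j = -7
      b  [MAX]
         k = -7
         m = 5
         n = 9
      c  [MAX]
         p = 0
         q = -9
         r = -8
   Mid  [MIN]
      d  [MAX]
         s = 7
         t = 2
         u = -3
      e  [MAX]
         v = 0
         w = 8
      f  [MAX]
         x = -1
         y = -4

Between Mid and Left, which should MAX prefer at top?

d (MAX): max(7, 2, -3) = 7
e (MAX): max(0, 8) = 8
f (MAX): max(-1, -4) = -1
Mid (MIN): min(7, 8, -1) = -1
a (MAX): max(5, -5, -7) = 5
b (MAX): max(-7, 5, 9) = 9
c (MAX): max(0, -9, -8) = 0
Left (MIN): min(5, 9, 0) = 0
MAX prefers the higher value; Mid=-1, Left=0. Left is better since 0 > -1.

Left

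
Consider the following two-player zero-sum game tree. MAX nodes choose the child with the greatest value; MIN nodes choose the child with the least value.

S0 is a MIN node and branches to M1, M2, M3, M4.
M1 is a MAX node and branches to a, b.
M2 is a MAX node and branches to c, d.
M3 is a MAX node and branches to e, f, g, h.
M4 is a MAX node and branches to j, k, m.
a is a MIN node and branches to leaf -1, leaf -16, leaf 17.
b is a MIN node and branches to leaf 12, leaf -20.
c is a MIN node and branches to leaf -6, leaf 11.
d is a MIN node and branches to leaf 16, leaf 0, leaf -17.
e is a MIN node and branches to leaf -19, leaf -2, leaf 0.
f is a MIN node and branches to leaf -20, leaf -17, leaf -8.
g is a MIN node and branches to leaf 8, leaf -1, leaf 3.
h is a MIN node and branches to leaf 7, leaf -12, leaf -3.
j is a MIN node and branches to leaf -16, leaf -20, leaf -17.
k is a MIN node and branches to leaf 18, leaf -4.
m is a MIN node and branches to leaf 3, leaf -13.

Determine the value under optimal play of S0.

-16

a (MIN): min(-1, -16, 17) = -16
b (MIN): min(12, -20) = -20
M1 (MAX): max(-16, -20) = -16
c (MIN): min(-6, 11) = -6
d (MIN): min(16, 0, -17) = -17
M2 (MAX): max(-6, -17) = -6
e (MIN): min(-19, -2, 0) = -19
f (MIN): min(-20, -17, -8) = -20
g (MIN): min(8, -1, 3) = -1
h (MIN): min(7, -12, -3) = -12
M3 (MAX): max(-19, -20, -1, -12) = -1
j (MIN): min(-16, -20, -17) = -20
k (MIN): min(18, -4) = -4
m (MIN): min(3, -13) = -13
M4 (MAX): max(-20, -4, -13) = -4
S0 (MIN): min(-16, -6, -1, -4) = -16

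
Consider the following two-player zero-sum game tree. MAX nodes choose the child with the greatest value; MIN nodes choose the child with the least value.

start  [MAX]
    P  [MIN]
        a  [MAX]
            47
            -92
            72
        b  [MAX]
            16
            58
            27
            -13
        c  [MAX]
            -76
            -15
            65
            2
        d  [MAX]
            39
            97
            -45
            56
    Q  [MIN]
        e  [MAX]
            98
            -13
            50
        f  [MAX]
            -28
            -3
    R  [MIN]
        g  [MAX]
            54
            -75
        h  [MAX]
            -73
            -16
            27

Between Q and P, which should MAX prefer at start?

e (MAX): max(98, -13, 50) = 98
f (MAX): max(-28, -3) = -3
Q (MIN): min(98, -3) = -3
a (MAX): max(47, -92, 72) = 72
b (MAX): max(16, 58, 27, -13) = 58
c (MAX): max(-76, -15, 65, 2) = 65
d (MAX): max(39, 97, -45, 56) = 97
P (MIN): min(72, 58, 65, 97) = 58
MAX prefers the higher value; Q=-3, P=58. P is better since 58 > -3.

P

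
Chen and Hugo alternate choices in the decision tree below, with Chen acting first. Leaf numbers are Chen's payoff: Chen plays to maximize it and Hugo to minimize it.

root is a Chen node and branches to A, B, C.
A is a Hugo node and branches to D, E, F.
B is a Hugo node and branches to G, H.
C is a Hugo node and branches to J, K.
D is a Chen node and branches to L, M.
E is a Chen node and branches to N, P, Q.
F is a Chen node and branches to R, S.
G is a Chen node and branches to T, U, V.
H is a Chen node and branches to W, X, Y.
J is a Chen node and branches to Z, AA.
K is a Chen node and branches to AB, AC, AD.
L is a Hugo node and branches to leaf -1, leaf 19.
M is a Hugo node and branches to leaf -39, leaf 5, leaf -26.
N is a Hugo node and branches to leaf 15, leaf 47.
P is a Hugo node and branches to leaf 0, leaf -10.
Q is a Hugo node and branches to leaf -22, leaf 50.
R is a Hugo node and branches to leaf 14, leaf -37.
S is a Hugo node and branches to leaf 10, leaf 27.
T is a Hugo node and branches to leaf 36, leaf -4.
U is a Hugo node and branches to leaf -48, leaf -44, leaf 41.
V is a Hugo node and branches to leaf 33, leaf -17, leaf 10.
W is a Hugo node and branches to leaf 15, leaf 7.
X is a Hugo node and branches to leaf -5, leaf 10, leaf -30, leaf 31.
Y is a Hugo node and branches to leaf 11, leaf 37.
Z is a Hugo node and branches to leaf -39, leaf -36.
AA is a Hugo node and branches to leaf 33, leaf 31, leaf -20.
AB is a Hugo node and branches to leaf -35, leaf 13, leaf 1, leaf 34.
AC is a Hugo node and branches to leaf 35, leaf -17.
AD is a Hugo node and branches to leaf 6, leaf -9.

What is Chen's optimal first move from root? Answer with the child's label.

L (Hugo): min(-1, 19) = -1
M (Hugo): min(-39, 5, -26) = -39
D (Chen): max(-1, -39) = -1
N (Hugo): min(15, 47) = 15
P (Hugo): min(0, -10) = -10
Q (Hugo): min(-22, 50) = -22
E (Chen): max(15, -10, -22) = 15
R (Hugo): min(14, -37) = -37
S (Hugo): min(10, 27) = 10
F (Chen): max(-37, 10) = 10
A (Hugo): min(-1, 15, 10) = -1
T (Hugo): min(36, -4) = -4
U (Hugo): min(-48, -44, 41) = -48
V (Hugo): min(33, -17, 10) = -17
G (Chen): max(-4, -48, -17) = -4
W (Hugo): min(15, 7) = 7
X (Hugo): min(-5, 10, -30, 31) = -30
Y (Hugo): min(11, 37) = 11
H (Chen): max(7, -30, 11) = 11
B (Hugo): min(-4, 11) = -4
Z (Hugo): min(-39, -36) = -39
AA (Hugo): min(33, 31, -20) = -20
J (Chen): max(-39, -20) = -20
AB (Hugo): min(-35, 13, 1, 34) = -35
AC (Hugo): min(35, -17) = -17
AD (Hugo): min(6, -9) = -9
K (Chen): max(-35, -17, -9) = -9
C (Hugo): min(-20, -9) = -20
root (Chen): max(-1, -4, -20) = -1
Chen at root wants the highest of {A=-1, B=-4, C=-20}, so chooses A.

A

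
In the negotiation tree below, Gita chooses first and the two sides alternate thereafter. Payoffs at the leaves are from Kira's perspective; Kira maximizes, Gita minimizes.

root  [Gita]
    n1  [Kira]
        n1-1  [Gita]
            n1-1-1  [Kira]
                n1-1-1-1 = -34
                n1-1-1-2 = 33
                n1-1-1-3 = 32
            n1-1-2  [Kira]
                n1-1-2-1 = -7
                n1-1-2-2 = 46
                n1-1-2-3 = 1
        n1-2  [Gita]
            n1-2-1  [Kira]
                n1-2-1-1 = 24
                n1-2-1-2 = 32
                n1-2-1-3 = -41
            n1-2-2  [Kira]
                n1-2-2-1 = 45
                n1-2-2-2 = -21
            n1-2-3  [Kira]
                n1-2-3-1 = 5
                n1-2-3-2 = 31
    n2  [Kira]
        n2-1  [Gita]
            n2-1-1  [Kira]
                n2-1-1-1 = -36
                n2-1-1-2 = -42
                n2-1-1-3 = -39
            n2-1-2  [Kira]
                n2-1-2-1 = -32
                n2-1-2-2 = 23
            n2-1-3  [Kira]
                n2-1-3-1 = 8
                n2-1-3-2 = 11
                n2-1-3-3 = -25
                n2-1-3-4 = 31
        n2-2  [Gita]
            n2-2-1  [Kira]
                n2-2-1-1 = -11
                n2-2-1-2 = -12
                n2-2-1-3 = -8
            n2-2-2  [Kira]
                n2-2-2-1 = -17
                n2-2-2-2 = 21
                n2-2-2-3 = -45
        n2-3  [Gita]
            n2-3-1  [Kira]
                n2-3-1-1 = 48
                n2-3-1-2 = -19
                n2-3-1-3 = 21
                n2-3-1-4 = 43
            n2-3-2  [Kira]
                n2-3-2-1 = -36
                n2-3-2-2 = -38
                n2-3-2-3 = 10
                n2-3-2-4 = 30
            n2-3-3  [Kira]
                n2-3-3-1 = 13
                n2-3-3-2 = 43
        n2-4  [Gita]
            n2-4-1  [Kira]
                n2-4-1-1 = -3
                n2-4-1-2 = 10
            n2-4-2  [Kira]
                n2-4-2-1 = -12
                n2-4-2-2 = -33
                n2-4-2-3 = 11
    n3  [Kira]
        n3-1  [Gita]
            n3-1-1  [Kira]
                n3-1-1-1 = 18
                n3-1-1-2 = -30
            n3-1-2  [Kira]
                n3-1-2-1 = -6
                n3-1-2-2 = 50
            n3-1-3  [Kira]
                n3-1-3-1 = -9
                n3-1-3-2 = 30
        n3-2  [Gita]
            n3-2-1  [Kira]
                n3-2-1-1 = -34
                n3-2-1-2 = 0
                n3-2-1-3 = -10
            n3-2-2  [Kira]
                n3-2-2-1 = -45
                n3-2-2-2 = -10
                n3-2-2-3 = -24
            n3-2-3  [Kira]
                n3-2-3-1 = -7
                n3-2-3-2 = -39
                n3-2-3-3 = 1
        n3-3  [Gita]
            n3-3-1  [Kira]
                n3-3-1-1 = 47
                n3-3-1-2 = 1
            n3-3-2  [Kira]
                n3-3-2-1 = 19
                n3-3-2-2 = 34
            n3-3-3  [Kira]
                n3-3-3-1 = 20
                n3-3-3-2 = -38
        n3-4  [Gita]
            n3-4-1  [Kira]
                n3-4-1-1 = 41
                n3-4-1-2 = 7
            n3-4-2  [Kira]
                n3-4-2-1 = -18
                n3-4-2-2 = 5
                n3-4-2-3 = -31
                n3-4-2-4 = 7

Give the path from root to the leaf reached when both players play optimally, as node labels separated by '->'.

n1-1-1 (Kira): max(-34, 33, 32) = 33
n1-1-2 (Kira): max(-7, 46, 1) = 46
n1-1 (Gita): min(33, 46) = 33
n1-2-1 (Kira): max(24, 32, -41) = 32
n1-2-2 (Kira): max(45, -21) = 45
n1-2-3 (Kira): max(5, 31) = 31
n1-2 (Gita): min(32, 45, 31) = 31
n1 (Kira): max(33, 31) = 33
n2-1-1 (Kira): max(-36, -42, -39) = -36
n2-1-2 (Kira): max(-32, 23) = 23
n2-1-3 (Kira): max(8, 11, -25, 31) = 31
n2-1 (Gita): min(-36, 23, 31) = -36
n2-2-1 (Kira): max(-11, -12, -8) = -8
n2-2-2 (Kira): max(-17, 21, -45) = 21
n2-2 (Gita): min(-8, 21) = -8
n2-3-1 (Kira): max(48, -19, 21, 43) = 48
n2-3-2 (Kira): max(-36, -38, 10, 30) = 30
n2-3-3 (Kira): max(13, 43) = 43
n2-3 (Gita): min(48, 30, 43) = 30
n2-4-1 (Kira): max(-3, 10) = 10
n2-4-2 (Kira): max(-12, -33, 11) = 11
n2-4 (Gita): min(10, 11) = 10
n2 (Kira): max(-36, -8, 30, 10) = 30
n3-1-1 (Kira): max(18, -30) = 18
n3-1-2 (Kira): max(-6, 50) = 50
n3-1-3 (Kira): max(-9, 30) = 30
n3-1 (Gita): min(18, 50, 30) = 18
n3-2-1 (Kira): max(-34, 0, -10) = 0
n3-2-2 (Kira): max(-45, -10, -24) = -10
n3-2-3 (Kira): max(-7, -39, 1) = 1
n3-2 (Gita): min(0, -10, 1) = -10
n3-3-1 (Kira): max(47, 1) = 47
n3-3-2 (Kira): max(19, 34) = 34
n3-3-3 (Kira): max(20, -38) = 20
n3-3 (Gita): min(47, 34, 20) = 20
n3-4-1 (Kira): max(41, 7) = 41
n3-4-2 (Kira): max(-18, 5, -31, 7) = 7
n3-4 (Gita): min(41, 7) = 7
n3 (Kira): max(18, -10, 20, 7) = 20
root (Gita): min(33, 30, 20) = 20
At root, Gita picks n3 (lowest: 20).
At n3, Kira picks n3-3 (highest: 20).
At n3-3, Gita picks n3-3-3 (lowest: 20).
At n3-3-3, Kira picks n3-3-3-1 (highest: 20).
Terminal value 20.

root -> n3 -> n3-3 -> n3-3-3 -> n3-3-3-1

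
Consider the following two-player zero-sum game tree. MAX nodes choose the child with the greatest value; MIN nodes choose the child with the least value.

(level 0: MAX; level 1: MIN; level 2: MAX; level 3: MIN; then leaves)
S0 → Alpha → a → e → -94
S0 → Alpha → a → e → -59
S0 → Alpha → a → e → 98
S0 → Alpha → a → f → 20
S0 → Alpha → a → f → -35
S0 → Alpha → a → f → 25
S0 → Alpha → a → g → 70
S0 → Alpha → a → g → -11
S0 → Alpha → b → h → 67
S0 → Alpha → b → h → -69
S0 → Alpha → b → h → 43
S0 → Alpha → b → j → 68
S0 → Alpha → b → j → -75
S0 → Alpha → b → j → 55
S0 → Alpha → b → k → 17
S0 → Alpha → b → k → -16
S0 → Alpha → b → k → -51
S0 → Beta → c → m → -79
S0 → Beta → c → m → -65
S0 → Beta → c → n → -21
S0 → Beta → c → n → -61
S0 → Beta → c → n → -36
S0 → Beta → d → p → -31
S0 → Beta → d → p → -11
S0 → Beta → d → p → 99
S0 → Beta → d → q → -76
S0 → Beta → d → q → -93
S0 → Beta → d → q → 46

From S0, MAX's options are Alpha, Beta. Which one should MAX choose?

e (MIN): min(-94, -59, 98) = -94
f (MIN): min(20, -35, 25) = -35
g (MIN): min(70, -11) = -11
a (MAX): max(-94, -35, -11) = -11
h (MIN): min(67, -69, 43) = -69
j (MIN): min(68, -75, 55) = -75
k (MIN): min(17, -16, -51) = -51
b (MAX): max(-69, -75, -51) = -51
Alpha (MIN): min(-11, -51) = -51
m (MIN): min(-79, -65) = -79
n (MIN): min(-21, -61, -36) = -61
c (MAX): max(-79, -61) = -61
p (MIN): min(-31, -11, 99) = -31
q (MIN): min(-76, -93, 46) = -93
d (MAX): max(-31, -93) = -31
Beta (MIN): min(-61, -31) = -61
S0 (MAX): max(-51, -61) = -51
MAX at S0 wants the highest of {Alpha=-51, Beta=-61}, so chooses Alpha.

Alpha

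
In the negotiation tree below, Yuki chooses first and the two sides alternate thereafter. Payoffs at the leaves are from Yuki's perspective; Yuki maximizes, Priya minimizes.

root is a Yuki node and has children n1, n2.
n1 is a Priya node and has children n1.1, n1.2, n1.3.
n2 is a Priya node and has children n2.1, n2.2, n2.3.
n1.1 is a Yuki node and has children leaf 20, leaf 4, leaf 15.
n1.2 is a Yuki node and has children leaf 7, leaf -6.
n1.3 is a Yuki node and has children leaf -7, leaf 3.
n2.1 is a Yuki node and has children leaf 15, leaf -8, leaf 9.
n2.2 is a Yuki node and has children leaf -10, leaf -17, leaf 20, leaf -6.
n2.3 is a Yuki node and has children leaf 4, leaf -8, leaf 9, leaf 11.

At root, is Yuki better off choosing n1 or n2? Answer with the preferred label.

n1.1 (Yuki): max(20, 4, 15) = 20
n1.2 (Yuki): max(7, -6) = 7
n1.3 (Yuki): max(-7, 3) = 3
n1 (Priya): min(20, 7, 3) = 3
n2.1 (Yuki): max(15, -8, 9) = 15
n2.2 (Yuki): max(-10, -17, 20, -6) = 20
n2.3 (Yuki): max(4, -8, 9, 11) = 11
n2 (Priya): min(15, 20, 11) = 11
Yuki prefers the higher value; n1=3, n2=11. n2 is better since 11 > 3.

n2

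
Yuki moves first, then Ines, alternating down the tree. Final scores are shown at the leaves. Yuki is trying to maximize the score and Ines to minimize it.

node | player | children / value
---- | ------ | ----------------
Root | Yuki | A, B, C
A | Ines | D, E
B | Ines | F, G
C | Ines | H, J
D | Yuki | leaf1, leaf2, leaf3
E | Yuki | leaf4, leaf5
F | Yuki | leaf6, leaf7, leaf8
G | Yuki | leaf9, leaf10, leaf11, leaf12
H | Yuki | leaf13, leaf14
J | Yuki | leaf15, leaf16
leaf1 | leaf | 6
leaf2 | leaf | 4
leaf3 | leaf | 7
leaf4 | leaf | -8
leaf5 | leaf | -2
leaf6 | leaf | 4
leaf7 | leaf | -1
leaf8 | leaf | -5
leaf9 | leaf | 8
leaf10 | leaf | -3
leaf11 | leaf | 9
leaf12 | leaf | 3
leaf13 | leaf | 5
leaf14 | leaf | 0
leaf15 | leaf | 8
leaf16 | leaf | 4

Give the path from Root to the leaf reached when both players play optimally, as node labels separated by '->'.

D (Yuki): max(6, 4, 7) = 7
E (Yuki): max(-8, -2) = -2
A (Ines): min(7, -2) = -2
F (Yuki): max(4, -1, -5) = 4
G (Yuki): max(8, -3, 9, 3) = 9
B (Ines): min(4, 9) = 4
H (Yuki): max(5, 0) = 5
J (Yuki): max(8, 4) = 8
C (Ines): min(5, 8) = 5
Root (Yuki): max(-2, 4, 5) = 5
At Root, Yuki picks C (highest: 5).
At C, Ines picks H (lowest: 5).
At H, Yuki picks leaf13 (highest: 5).
Terminal value 5.

Root -> C -> H -> leaf13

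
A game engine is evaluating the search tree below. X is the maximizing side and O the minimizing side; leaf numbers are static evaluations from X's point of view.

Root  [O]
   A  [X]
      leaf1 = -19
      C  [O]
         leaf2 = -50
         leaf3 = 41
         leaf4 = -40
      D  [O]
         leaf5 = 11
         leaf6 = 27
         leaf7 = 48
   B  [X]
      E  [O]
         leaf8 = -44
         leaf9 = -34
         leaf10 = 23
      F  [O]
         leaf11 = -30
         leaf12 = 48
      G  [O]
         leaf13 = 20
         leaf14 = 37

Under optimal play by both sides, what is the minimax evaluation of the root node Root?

C (O): min(-50, 41, -40) = -50
D (O): min(11, 27, 48) = 11
A (X): max(-19, -50, 11) = 11
E (O): min(-44, -34, 23) = -44
F (O): min(-30, 48) = -30
G (O): min(20, 37) = 20
B (X): max(-44, -30, 20) = 20
Root (O): min(11, 20) = 11

11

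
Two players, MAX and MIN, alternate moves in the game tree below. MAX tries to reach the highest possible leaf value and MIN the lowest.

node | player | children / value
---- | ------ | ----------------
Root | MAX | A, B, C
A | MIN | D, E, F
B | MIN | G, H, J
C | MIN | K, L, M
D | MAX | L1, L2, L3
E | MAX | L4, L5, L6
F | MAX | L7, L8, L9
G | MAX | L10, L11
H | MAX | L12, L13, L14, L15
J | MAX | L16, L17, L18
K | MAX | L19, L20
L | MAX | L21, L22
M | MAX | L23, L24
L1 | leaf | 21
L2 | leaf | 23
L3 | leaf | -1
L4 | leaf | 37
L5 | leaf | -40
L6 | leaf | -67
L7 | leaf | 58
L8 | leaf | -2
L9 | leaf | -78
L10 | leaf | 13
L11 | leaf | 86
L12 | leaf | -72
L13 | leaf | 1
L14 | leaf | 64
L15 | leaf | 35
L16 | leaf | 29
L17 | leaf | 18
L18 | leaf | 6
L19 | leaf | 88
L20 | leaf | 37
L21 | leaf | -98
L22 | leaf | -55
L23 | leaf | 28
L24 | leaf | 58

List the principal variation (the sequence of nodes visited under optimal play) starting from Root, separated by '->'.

Root -> B -> J -> L16

D (MAX): max(21, 23, -1) = 23
E (MAX): max(37, -40, -67) = 37
F (MAX): max(58, -2, -78) = 58
A (MIN): min(23, 37, 58) = 23
G (MAX): max(13, 86) = 86
H (MAX): max(-72, 1, 64, 35) = 64
J (MAX): max(29, 18, 6) = 29
B (MIN): min(86, 64, 29) = 29
K (MAX): max(88, 37) = 88
L (MAX): max(-98, -55) = -55
M (MAX): max(28, 58) = 58
C (MIN): min(88, -55, 58) = -55
Root (MAX): max(23, 29, -55) = 29
At Root, MAX picks B (highest: 29).
At B, MIN picks J (lowest: 29).
At J, MAX picks L16 (highest: 29).
Terminal value 29.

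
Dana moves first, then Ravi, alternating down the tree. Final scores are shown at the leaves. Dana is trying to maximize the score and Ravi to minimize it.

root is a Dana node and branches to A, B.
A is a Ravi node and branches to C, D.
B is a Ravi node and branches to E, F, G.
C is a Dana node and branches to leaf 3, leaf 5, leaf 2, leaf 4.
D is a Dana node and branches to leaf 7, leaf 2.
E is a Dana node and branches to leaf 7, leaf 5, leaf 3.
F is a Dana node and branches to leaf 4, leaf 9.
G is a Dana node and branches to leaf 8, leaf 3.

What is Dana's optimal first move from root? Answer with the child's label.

C (Dana): max(3, 5, 2, 4) = 5
D (Dana): max(7, 2) = 7
A (Ravi): min(5, 7) = 5
E (Dana): max(7, 5, 3) = 7
F (Dana): max(4, 9) = 9
G (Dana): max(8, 3) = 8
B (Ravi): min(7, 9, 8) = 7
root (Dana): max(5, 7) = 7
Dana at root wants the highest of {A=5, B=7}, so chooses B.

B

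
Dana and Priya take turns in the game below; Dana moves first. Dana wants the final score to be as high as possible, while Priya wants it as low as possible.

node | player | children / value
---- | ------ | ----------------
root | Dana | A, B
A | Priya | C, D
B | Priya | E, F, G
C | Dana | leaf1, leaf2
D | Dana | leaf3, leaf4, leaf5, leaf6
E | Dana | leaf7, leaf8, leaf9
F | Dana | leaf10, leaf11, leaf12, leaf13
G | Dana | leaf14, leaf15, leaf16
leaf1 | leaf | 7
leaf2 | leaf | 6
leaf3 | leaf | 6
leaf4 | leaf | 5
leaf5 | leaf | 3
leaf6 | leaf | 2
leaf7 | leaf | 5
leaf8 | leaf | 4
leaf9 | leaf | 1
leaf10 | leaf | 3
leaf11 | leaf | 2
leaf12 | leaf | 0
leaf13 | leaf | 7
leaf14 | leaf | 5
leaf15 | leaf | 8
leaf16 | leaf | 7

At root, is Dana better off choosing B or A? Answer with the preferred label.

E (Dana): max(5, 4, 1) = 5
F (Dana): max(3, 2, 0, 7) = 7
G (Dana): max(5, 8, 7) = 8
B (Priya): min(5, 7, 8) = 5
C (Dana): max(7, 6) = 7
D (Dana): max(6, 5, 3, 2) = 6
A (Priya): min(7, 6) = 6
Dana prefers the higher value; B=5, A=6. A is better since 6 > 5.

A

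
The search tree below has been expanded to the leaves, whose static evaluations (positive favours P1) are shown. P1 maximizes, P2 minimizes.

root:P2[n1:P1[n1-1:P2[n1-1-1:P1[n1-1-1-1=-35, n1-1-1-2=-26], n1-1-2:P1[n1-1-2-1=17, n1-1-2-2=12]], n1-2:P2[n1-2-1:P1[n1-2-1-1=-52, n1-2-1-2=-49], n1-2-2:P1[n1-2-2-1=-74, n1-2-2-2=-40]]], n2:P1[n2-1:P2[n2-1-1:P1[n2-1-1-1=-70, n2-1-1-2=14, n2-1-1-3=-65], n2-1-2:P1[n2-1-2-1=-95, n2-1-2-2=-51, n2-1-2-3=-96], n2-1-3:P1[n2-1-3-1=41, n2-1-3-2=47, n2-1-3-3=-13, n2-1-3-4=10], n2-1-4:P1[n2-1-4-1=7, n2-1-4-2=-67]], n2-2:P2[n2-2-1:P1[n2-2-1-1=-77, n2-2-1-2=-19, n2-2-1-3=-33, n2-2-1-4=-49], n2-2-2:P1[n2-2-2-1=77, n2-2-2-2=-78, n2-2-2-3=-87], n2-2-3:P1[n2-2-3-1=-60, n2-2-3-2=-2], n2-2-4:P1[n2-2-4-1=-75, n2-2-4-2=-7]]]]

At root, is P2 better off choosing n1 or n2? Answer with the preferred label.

n1-1-1 (P1): max(-35, -26) = -26
n1-1-2 (P1): max(17, 12) = 17
n1-1 (P2): min(-26, 17) = -26
n1-2-1 (P1): max(-52, -49) = -49
n1-2-2 (P1): max(-74, -40) = -40
n1-2 (P2): min(-49, -40) = -49
n1 (P1): max(-26, -49) = -26
n2-1-1 (P1): max(-70, 14, -65) = 14
n2-1-2 (P1): max(-95, -51, -96) = -51
n2-1-3 (P1): max(41, 47, -13, 10) = 47
n2-1-4 (P1): max(7, -67) = 7
n2-1 (P2): min(14, -51, 47, 7) = -51
n2-2-1 (P1): max(-77, -19, -33, -49) = -19
n2-2-2 (P1): max(77, -78, -87) = 77
n2-2-3 (P1): max(-60, -2) = -2
n2-2-4 (P1): max(-75, -7) = -7
n2-2 (P2): min(-19, 77, -2, -7) = -19
n2 (P1): max(-51, -19) = -19
P2 prefers the lower value; n1=-26, n2=-19. n1 is better since -26 < -19.

n1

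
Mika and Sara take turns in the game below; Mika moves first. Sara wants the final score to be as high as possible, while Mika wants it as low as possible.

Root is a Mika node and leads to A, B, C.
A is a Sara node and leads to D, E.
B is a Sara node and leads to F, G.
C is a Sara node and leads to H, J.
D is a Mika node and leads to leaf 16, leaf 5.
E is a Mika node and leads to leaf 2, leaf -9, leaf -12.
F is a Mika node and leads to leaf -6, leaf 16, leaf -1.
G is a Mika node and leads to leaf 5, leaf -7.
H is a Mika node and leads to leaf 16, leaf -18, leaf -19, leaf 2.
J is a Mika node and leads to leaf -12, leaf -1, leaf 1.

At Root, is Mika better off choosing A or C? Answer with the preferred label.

C

D (Mika): min(16, 5) = 5
E (Mika): min(2, -9, -12) = -12
A (Sara): max(5, -12) = 5
H (Mika): min(16, -18, -19, 2) = -19
J (Mika): min(-12, -1, 1) = -12
C (Sara): max(-19, -12) = -12
Mika prefers the lower value; A=5, C=-12. C is better since -12 < 5.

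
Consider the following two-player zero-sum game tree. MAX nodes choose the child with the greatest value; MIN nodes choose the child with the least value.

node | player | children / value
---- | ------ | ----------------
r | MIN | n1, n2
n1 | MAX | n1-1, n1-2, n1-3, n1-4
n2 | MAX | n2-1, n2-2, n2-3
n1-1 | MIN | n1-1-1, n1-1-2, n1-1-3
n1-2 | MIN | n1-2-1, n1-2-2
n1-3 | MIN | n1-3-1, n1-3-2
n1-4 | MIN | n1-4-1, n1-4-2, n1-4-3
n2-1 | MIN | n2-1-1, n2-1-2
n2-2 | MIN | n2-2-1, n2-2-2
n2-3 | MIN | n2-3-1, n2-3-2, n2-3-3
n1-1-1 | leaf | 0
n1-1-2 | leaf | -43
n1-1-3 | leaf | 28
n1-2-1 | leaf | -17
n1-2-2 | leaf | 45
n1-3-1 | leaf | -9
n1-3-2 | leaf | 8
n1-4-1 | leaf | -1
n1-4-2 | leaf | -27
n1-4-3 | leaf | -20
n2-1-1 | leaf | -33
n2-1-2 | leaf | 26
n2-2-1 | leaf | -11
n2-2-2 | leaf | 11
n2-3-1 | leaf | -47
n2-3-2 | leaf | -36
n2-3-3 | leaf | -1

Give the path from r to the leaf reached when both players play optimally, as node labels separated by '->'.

r -> n2 -> n2-2 -> n2-2-1

n1-1 (MIN): min(0, -43, 28) = -43
n1-2 (MIN): min(-17, 45) = -17
n1-3 (MIN): min(-9, 8) = -9
n1-4 (MIN): min(-1, -27, -20) = -27
n1 (MAX): max(-43, -17, -9, -27) = -9
n2-1 (MIN): min(-33, 26) = -33
n2-2 (MIN): min(-11, 11) = -11
n2-3 (MIN): min(-47, -36, -1) = -47
n2 (MAX): max(-33, -11, -47) = -11
r (MIN): min(-9, -11) = -11
At r, MIN picks n2 (lowest: -11).
At n2, MAX picks n2-2 (highest: -11).
At n2-2, MIN picks n2-2-1 (lowest: -11).
Terminal value -11.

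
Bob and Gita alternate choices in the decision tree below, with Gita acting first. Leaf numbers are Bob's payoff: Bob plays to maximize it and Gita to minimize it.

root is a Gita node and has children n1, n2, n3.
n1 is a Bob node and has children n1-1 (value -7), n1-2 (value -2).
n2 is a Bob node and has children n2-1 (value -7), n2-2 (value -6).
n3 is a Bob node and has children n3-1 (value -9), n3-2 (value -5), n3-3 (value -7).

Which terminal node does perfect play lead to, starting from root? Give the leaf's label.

n1 (Bob): max(-7, -2) = -2
n2 (Bob): max(-7, -6) = -6
n3 (Bob): max(-9, -5, -7) = -5
root (Gita): min(-2, -6, -5) = -6
At root, Gita picks n2 (lowest: -6).
At n2, Bob picks n2-2 (highest: -6).
Terminal value -6.

n2-2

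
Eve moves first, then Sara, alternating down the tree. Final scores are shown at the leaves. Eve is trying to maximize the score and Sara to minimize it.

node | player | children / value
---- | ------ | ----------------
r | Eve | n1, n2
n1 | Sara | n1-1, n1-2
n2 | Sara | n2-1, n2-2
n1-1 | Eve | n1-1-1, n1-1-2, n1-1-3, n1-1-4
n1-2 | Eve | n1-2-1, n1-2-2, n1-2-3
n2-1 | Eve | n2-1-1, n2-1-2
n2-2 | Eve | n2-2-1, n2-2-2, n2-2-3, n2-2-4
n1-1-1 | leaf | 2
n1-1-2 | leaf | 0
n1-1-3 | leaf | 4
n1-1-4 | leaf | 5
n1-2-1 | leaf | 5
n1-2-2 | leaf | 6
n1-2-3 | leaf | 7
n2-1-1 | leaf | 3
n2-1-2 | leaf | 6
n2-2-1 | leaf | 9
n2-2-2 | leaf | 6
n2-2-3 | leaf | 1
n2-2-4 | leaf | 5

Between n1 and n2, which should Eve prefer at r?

n2

n1-1 (Eve): max(2, 0, 4, 5) = 5
n1-2 (Eve): max(5, 6, 7) = 7
n1 (Sara): min(5, 7) = 5
n2-1 (Eve): max(3, 6) = 6
n2-2 (Eve): max(9, 6, 1, 5) = 9
n2 (Sara): min(6, 9) = 6
Eve prefers the higher value; n1=5, n2=6. n2 is better since 6 > 5.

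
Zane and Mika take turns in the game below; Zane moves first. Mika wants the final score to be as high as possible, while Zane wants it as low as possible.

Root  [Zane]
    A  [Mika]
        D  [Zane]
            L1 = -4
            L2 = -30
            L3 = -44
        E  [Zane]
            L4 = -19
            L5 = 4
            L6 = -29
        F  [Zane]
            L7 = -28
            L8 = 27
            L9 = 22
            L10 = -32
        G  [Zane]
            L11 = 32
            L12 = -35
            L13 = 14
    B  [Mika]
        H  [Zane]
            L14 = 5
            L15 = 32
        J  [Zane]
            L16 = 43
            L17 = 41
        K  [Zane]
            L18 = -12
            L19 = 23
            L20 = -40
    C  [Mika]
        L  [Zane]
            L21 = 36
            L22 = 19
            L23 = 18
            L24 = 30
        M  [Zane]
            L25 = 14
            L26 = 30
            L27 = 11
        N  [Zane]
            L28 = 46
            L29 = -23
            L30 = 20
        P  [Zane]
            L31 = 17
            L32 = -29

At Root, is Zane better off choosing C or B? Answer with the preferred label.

L (Zane): min(36, 19, 18, 30) = 18
M (Zane): min(14, 30, 11) = 11
N (Zane): min(46, -23, 20) = -23
P (Zane): min(17, -29) = -29
C (Mika): max(18, 11, -23, -29) = 18
H (Zane): min(5, 32) = 5
J (Zane): min(43, 41) = 41
K (Zane): min(-12, 23, -40) = -40
B (Mika): max(5, 41, -40) = 41
Zane prefers the lower value; C=18, B=41. C is better since 18 < 41.

C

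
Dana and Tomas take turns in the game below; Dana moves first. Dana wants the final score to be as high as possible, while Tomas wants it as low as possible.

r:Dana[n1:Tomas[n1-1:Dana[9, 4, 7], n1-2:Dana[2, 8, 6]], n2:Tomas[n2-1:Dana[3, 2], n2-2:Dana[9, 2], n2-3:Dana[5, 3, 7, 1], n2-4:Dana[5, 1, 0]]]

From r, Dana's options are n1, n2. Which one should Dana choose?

n1

n1-1 (Dana): max(9, 4, 7) = 9
n1-2 (Dana): max(2, 8, 6) = 8
n1 (Tomas): min(9, 8) = 8
n2-1 (Dana): max(3, 2) = 3
n2-2 (Dana): max(9, 2) = 9
n2-3 (Dana): max(5, 3, 7, 1) = 7
n2-4 (Dana): max(5, 1, 0) = 5
n2 (Tomas): min(3, 9, 7, 5) = 3
r (Dana): max(8, 3) = 8
Dana at r wants the highest of {n1=8, n2=3}, so chooses n1.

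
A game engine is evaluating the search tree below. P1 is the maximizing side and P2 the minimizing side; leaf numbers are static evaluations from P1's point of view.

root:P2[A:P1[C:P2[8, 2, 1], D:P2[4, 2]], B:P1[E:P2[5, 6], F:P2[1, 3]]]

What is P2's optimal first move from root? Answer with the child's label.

C (P2): min(8, 2, 1) = 1
D (P2): min(4, 2) = 2
A (P1): max(1, 2) = 2
E (P2): min(5, 6) = 5
F (P2): min(1, 3) = 1
B (P1): max(5, 1) = 5
root (P2): min(2, 5) = 2
P2 at root wants the lowest of {A=2, B=5}, so chooses A.

A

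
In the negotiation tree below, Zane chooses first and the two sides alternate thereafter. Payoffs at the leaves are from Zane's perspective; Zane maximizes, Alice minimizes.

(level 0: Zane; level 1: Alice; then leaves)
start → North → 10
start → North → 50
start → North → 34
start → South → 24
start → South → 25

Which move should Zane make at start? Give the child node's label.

North (Alice): min(10, 50, 34) = 10
South (Alice): min(24, 25) = 24
start (Zane): max(10, 24) = 24
Zane at start wants the highest of {North=10, South=24}, so chooses South.

South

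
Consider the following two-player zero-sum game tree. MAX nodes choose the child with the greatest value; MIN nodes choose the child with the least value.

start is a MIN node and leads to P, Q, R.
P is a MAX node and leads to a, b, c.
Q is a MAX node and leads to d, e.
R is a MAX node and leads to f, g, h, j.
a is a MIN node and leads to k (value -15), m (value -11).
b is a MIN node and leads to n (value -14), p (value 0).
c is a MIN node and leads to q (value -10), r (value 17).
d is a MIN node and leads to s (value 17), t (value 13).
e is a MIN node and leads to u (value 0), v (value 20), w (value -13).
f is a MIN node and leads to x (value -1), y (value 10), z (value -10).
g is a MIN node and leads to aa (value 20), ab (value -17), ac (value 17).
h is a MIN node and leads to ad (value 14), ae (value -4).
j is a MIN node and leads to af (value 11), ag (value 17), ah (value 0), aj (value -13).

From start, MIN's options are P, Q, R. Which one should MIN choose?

a (MIN): min(-15, -11) = -15
b (MIN): min(-14, 0) = -14
c (MIN): min(-10, 17) = -10
P (MAX): max(-15, -14, -10) = -10
d (MIN): min(17, 13) = 13
e (MIN): min(0, 20, -13) = -13
Q (MAX): max(13, -13) = 13
f (MIN): min(-1, 10, -10) = -10
g (MIN): min(20, -17, 17) = -17
h (MIN): min(14, -4) = -4
j (MIN): min(11, 17, 0, -13) = -13
R (MAX): max(-10, -17, -4, -13) = -4
start (MIN): min(-10, 13, -4) = -10
MIN at start wants the lowest of {P=-10, Q=13, R=-4}, so chooses P.

P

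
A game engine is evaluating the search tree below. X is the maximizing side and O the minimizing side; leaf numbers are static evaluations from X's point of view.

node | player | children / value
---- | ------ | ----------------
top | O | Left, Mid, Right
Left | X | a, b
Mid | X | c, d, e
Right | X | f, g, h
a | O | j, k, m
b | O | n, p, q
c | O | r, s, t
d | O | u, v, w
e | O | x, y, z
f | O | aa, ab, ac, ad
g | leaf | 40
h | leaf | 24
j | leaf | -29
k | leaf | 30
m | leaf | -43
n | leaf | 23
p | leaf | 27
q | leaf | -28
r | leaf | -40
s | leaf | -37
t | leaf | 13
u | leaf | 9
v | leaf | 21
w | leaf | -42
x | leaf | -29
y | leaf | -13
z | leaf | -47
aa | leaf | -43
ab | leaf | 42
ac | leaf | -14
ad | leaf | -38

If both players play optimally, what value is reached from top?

-40

a (O): min(-29, 30, -43) = -43
b (O): min(23, 27, -28) = -28
Left (X): max(-43, -28) = -28
c (O): min(-40, -37, 13) = -40
d (O): min(9, 21, -42) = -42
e (O): min(-29, -13, -47) = -47
Mid (X): max(-40, -42, -47) = -40
f (O): min(-43, 42, -14, -38) = -43
Right (X): max(-43, 40, 24) = 40
top (O): min(-28, -40, 40) = -40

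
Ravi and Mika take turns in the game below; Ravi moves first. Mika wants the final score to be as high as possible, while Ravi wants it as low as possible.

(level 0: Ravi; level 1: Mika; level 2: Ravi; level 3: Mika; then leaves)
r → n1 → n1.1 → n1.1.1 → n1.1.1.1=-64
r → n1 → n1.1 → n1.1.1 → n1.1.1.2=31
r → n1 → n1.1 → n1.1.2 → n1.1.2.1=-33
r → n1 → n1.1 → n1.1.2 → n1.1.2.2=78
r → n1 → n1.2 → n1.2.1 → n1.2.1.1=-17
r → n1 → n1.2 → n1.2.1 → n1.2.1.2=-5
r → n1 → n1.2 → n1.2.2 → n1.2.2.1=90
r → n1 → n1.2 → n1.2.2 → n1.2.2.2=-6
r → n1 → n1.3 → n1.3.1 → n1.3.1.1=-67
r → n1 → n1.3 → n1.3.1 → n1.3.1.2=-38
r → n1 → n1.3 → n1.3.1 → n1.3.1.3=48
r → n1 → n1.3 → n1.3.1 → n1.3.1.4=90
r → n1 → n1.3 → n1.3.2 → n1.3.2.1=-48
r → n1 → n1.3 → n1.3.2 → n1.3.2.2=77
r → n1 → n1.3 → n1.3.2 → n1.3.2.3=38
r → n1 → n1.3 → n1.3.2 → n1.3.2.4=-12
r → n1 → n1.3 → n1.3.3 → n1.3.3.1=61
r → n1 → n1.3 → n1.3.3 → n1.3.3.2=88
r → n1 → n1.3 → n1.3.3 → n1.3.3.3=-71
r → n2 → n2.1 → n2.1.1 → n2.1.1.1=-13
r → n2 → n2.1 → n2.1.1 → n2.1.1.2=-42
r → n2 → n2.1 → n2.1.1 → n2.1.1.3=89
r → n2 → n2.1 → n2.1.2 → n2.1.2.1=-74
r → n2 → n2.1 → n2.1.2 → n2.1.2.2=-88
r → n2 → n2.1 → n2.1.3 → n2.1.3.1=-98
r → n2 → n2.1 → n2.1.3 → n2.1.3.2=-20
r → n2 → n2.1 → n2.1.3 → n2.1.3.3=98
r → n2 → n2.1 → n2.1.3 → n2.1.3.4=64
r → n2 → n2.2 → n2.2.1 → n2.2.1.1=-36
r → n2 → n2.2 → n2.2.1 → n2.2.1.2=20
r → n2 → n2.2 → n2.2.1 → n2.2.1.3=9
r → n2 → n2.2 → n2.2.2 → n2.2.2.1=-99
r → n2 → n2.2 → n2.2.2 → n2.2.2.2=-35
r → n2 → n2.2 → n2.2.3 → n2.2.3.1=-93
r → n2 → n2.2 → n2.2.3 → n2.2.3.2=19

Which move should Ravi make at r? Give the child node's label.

n1.1.1 (Mika): max(-64, 31) = 31
n1.1.2 (Mika): max(-33, 78) = 78
n1.1 (Ravi): min(31, 78) = 31
n1.2.1 (Mika): max(-17, -5) = -5
n1.2.2 (Mika): max(90, -6) = 90
n1.2 (Ravi): min(-5, 90) = -5
n1.3.1 (Mika): max(-67, -38, 48, 90) = 90
n1.3.2 (Mika): max(-48, 77, 38, -12) = 77
n1.3.3 (Mika): max(61, 88, -71) = 88
n1.3 (Ravi): min(90, 77, 88) = 77
n1 (Mika): max(31, -5, 77) = 77
n2.1.1 (Mika): max(-13, -42, 89) = 89
n2.1.2 (Mika): max(-74, -88) = -74
n2.1.3 (Mika): max(-98, -20, 98, 64) = 98
n2.1 (Ravi): min(89, -74, 98) = -74
n2.2.1 (Mika): max(-36, 20, 9) = 20
n2.2.2 (Mika): max(-99, -35) = -35
n2.2.3 (Mika): max(-93, 19) = 19
n2.2 (Ravi): min(20, -35, 19) = -35
n2 (Mika): max(-74, -35) = -35
r (Ravi): min(77, -35) = -35
Ravi at r wants the lowest of {n1=77, n2=-35}, so chooses n2.

n2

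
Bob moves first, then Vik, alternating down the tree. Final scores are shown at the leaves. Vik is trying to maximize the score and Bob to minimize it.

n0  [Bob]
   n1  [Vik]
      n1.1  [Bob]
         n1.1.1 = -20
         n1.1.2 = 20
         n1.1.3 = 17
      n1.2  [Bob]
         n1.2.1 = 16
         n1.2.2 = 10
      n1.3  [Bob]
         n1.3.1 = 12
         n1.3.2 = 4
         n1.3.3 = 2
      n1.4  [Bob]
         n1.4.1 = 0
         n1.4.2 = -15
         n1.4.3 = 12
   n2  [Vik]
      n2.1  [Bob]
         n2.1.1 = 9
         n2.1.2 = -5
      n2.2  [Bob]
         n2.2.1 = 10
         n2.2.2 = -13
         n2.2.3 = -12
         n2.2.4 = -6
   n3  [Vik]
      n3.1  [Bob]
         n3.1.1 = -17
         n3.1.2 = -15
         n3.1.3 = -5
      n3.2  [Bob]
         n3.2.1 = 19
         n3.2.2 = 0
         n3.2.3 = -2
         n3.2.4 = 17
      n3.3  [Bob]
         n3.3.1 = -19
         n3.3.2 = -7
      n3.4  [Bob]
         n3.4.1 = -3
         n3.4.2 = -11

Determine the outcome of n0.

-5

n1.1 (Bob): min(-20, 20, 17) = -20
n1.2 (Bob): min(16, 10) = 10
n1.3 (Bob): min(12, 4, 2) = 2
n1.4 (Bob): min(0, -15, 12) = -15
n1 (Vik): max(-20, 10, 2, -15) = 10
n2.1 (Bob): min(9, -5) = -5
n2.2 (Bob): min(10, -13, -12, -6) = -13
n2 (Vik): max(-5, -13) = -5
n3.1 (Bob): min(-17, -15, -5) = -17
n3.2 (Bob): min(19, 0, -2, 17) = -2
n3.3 (Bob): min(-19, -7) = -19
n3.4 (Bob): min(-3, -11) = -11
n3 (Vik): max(-17, -2, -19, -11) = -2
n0 (Bob): min(10, -5, -2) = -5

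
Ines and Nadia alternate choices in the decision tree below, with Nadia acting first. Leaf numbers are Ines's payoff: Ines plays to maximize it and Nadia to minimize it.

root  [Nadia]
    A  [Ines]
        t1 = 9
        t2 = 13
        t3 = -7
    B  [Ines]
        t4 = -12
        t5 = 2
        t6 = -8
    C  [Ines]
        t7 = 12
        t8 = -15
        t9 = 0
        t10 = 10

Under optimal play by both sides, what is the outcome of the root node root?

A (Ines): max(9, 13, -7) = 13
B (Ines): max(-12, 2, -8) = 2
C (Ines): max(12, -15, 0, 10) = 12
root (Nadia): min(13, 2, 12) = 2

2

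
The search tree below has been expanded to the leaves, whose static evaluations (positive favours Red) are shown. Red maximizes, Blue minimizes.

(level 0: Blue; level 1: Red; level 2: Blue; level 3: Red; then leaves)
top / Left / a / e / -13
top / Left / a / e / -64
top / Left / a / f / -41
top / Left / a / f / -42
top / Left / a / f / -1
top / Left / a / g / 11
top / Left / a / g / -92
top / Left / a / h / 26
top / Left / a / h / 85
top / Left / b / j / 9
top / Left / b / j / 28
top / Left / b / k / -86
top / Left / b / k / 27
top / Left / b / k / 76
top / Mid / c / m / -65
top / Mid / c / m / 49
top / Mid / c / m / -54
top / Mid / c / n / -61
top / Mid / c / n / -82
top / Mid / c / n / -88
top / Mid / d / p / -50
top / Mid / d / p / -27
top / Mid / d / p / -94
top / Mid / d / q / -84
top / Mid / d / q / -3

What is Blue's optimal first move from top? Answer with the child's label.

Mid

e (Red): max(-13, -64) = -13
f (Red): max(-41, -42, -1) = -1
g (Red): max(11, -92) = 11
h (Red): max(26, 85) = 85
a (Blue): min(-13, -1, 11, 85) = -13
j (Red): max(9, 28) = 28
k (Red): max(-86, 27, 76) = 76
b (Blue): min(28, 76) = 28
Left (Red): max(-13, 28) = 28
m (Red): max(-65, 49, -54) = 49
n (Red): max(-61, -82, -88) = -61
c (Blue): min(49, -61) = -61
p (Red): max(-50, -27, -94) = -27
q (Red): max(-84, -3) = -3
d (Blue): min(-27, -3) = -27
Mid (Red): max(-61, -27) = -27
top (Blue): min(28, -27) = -27
Blue at top wants the lowest of {Left=28, Mid=-27}, so chooses Mid.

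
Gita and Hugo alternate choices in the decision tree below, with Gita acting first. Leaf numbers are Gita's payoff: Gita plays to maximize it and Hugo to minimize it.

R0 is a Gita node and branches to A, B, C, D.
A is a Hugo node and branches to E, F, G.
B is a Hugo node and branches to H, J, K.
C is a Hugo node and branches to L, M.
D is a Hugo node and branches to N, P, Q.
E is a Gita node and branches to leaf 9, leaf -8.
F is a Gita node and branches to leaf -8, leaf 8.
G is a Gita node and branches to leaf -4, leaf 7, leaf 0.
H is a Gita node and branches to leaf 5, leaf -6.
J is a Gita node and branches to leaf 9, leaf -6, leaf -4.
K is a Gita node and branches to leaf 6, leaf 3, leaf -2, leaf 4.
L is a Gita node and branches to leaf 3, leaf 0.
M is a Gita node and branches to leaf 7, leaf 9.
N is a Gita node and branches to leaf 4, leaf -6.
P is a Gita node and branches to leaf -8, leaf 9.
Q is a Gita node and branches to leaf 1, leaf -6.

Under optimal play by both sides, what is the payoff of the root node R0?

E (Gita): max(9, -8) = 9
F (Gita): max(-8, 8) = 8
G (Gita): max(-4, 7, 0) = 7
A (Hugo): min(9, 8, 7) = 7
H (Gita): max(5, -6) = 5
J (Gita): max(9, -6, -4) = 9
K (Gita): max(6, 3, -2, 4) = 6
B (Hugo): min(5, 9, 6) = 5
L (Gita): max(3, 0) = 3
M (Gita): max(7, 9) = 9
C (Hugo): min(3, 9) = 3
N (Gita): max(4, -6) = 4
P (Gita): max(-8, 9) = 9
Q (Gita): max(1, -6) = 1
D (Hugo): min(4, 9, 1) = 1
R0 (Gita): max(7, 5, 3, 1) = 7

7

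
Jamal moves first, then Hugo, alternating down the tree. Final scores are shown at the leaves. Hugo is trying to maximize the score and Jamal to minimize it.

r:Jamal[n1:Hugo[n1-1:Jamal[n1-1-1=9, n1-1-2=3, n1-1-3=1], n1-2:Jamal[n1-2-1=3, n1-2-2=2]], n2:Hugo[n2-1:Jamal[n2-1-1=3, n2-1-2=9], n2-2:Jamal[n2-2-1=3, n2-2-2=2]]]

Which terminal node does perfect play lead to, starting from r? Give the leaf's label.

n1-1 (Jamal): min(9, 3, 1) = 1
n1-2 (Jamal): min(3, 2) = 2
n1 (Hugo): max(1, 2) = 2
n2-1 (Jamal): min(3, 9) = 3
n2-2 (Jamal): min(3, 2) = 2
n2 (Hugo): max(3, 2) = 3
r (Jamal): min(2, 3) = 2
At r, Jamal picks n1 (lowest: 2).
At n1, Hugo picks n1-2 (highest: 2).
At n1-2, Jamal picks n1-2-2 (lowest: 2).
Terminal value 2.

n1-2-2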